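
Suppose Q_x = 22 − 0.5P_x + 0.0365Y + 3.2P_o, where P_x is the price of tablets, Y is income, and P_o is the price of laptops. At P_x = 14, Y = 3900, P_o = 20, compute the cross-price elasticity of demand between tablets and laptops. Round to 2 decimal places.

0.29

At the given point, Q_x = 22 − 0.5(14) + 0.0365(3900) + 3.2(20) = 22 − 7 + 142.35 + 64 = 221.35.
∂Q_x/∂P_o = +3.2, so E_xy = 3.2·(20/221.35) ≈ 0.29.
E_xy > 0: the goods are substitutes.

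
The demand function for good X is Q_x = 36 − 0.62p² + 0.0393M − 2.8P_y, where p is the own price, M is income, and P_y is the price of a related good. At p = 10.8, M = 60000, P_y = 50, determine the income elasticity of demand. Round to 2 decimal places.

1.08

Substituting, Q_x = 36 − 0.62(10.8)² + 0.0393(60000) − 2.8(50) = 36 − 72.3168 + 2358 − 140 = 2181.6832.
∂Q_x/∂M = +0.0393, so E_I = 0.0393·(60000/2181.6832) ≈ 1.08.
E_I > 1: normal good (luxury).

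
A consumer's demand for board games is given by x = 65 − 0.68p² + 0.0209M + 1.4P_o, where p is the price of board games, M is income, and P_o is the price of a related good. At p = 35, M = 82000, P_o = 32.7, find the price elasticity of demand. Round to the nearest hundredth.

-1.68

At the given point, x = 65 − 0.68(35)² + 0.0209(82000) + 1.4(32.7) = 65 − 833 + 1713.8 + 45.78 = 991.58.
∂x/∂p = −2·0.68·p = -47.6, so E_p = -47.6·(35/991.58) ≈ -1.68.
|E_p| > 1: demand is elastic.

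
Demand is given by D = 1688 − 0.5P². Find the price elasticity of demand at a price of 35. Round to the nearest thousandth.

-1.139

At P = 35, D = 1075.5.
dD/dP = −2·0.5·P = −35.
Point elasticity E = (dD/dP)·(P/D) = -35 × 35/1075.5 ≈ -1.139.
|E| > 1, so demand is elastic at this price.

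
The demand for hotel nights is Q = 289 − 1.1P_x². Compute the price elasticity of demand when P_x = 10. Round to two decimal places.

At P_x = 10, Q = 179.
dQ/dP_x = −2·1.1·P_x = −22.
Point elasticity E = (dQ/dP_x)·(P_x/Q) = -22 × 10/179 ≈ -1.23.
|E| > 1, so demand is elastic at this price.

-1.23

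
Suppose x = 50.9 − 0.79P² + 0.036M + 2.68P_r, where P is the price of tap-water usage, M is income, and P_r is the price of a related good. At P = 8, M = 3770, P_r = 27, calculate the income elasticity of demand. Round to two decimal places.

0.65

Substituting, x = 50.9 − 0.79(8)² + 0.036(3770) + 2.68(27) = 50.9 − 50.56 + 135.72 + 72.36 = 208.42.
∂x/∂M = +0.036, so E_I = 0.036·(3770/208.42) ≈ 0.65.
E_I ∈ (0,1): normal good (necessity).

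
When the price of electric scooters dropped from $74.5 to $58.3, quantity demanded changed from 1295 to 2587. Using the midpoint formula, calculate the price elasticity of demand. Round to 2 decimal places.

-2.73

%ΔQ = (2587 − 1295)/[(1295 + 2587)/2] = 1292/1941 ≈ 0.6656.
%Δp = (58.3 − 74.5)/[(74.5 + 58.3)/2] = -16.2/66.4 ≈ -0.2440.
Arc elasticity E = %ΔQ/%Δp ≈ 0.6656/-0.2440 ≈ -2.73.
|E| > 1: demand is elastic over this range.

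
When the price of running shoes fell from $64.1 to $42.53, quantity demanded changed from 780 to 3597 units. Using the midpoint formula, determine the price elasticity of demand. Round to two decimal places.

%Δq = (3597 − 780)/[(780 + 3597)/2] = 2817/2188.5 ≈ 1.2872.
%ΔP = (42.53 − 64.1)/[(64.1 + 42.53)/2] = -21.57/53.315 ≈ -0.4046.
Arc elasticity E = %Δq/%ΔP ≈ 1.2872/-0.4046 ≈ -3.18.
|E| > 1: demand is elastic over this range.

-3.18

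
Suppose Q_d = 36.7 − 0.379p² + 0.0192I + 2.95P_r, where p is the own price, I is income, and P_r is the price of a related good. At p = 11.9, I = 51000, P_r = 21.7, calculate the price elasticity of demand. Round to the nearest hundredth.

-0.10

Q_d = 36.7 − 0.379(11.9)² + 0.0192(51000) + 2.95(21.7) = 36.7 − 53.6702 + 979.2 + 64.015 = 1026.2448.
∂Q_d/∂p = −2·0.379·p = -9.0202, so E_p = -9.0202·(11.9/1026.2448) ≈ -0.10.
|E_p| < 1: demand is inelastic.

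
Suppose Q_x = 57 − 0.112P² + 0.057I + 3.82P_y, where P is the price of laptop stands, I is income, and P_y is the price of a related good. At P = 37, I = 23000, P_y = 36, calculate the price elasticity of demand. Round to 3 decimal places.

-0.227

Substituting, Q_x = 57 − 0.112(37)² + 0.057(23000) + 3.82(36) = 57 − 153.328 + 1311 + 137.52 = 1352.192.
∂Q_x/∂P = −2·0.112·P = -8.288, so E_p = -8.288·(37/1352.192) ≈ -0.227.
|E_p| < 1: demand is inelastic.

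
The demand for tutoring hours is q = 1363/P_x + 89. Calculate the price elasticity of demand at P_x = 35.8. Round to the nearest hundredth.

At P_x = 35.8, q = 127.0726.
dq/dP_x = −1363/P_x² = −1.0635.
Point elasticity E = (dq/dP_x)·(P_x/q) = -1.0635 × 35.8/127.0726 ≈ -0.30.
|E| < 1, so demand is inelastic at this price.

-0.30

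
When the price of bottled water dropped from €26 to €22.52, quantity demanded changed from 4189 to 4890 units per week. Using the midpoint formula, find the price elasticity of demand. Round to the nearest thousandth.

%Δq = (4890 − 4189)/[(4189 + 4890)/2] = 701/4539.5 ≈ 0.1544.
%ΔP = (22.52 − 26)/[(26 + 22.52)/2] = -3.48/24.26 ≈ -0.1434.
Arc elasticity E = %Δq/%ΔP ≈ 0.1544/-0.1434 ≈ -1.077.
|E| > 1: demand is elastic over this range.

-1.077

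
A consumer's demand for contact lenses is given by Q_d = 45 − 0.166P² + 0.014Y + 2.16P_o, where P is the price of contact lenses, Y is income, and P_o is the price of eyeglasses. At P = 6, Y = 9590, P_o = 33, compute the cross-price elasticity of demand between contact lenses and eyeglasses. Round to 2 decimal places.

0.29

Q_d = 45 − 0.166(6)² + 0.014(9590) + 2.16(33) = 45 − 5.976 + 134.26 + 71.28 = 244.564.
∂Q_d/∂P_o = +2.16, so E_xy = 2.16·(33/244.564) ≈ 0.29.
E_xy > 0: the goods are substitutes.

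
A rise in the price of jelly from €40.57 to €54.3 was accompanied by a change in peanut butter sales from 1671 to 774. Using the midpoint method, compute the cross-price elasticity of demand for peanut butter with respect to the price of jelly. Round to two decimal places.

%ΔQ_x = (774 − 1671)/[(1671+774)/2] = -897/1222.5 ≈ -0.7337.
%ΔP_y = (54.3 − 40.57)/[(40.57+54.3)/2] ≈ 0.2894.
E_xy = -0.7337/0.2894 ≈ -2.53.
E_xy < 0, so peanut butter and jelly are complements.

-2.53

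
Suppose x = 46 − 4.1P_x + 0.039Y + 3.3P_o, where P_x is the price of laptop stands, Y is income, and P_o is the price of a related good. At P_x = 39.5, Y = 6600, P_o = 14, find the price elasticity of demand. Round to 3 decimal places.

Evaluating quantity at (P_x, Y, P_o) gives x = 46 − 4.1(39.5) + 0.039(6600) + 3.3(14) = 46 − 161.95 + 257.4 + 46.2 = 187.65.
∂x/∂P_x = −4.1, so E_p = (−4.1)·(39.5/187.65) ≈ -0.863.
|E_p| < 1: demand is inelastic.

-0.863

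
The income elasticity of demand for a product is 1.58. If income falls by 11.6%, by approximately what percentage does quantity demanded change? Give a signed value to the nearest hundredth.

%ΔQ ≈ E × %ΔI = (1.58) × (-11.6%) ≈ -18.33%.

-18.33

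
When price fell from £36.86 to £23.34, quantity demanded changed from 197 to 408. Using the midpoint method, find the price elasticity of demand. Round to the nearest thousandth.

-1.553

%ΔQ = (408 − 197)/[(197 + 408)/2] = 211/302.5 ≈ 0.6975.
%Δp = (23.34 − 36.86)/[(36.86 + 23.34)/2] = -13.52/30.1 ≈ -0.4492.
Arc elasticity E = %ΔQ/%Δp ≈ 0.6975/-0.4492 ≈ -1.553.
|E| > 1: demand is elastic over this range.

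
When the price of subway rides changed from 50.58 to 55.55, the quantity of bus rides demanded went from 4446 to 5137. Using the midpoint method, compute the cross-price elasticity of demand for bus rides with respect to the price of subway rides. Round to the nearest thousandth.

1.540

%ΔQ_x = (5137 − 4446)/[(4446+5137)/2] = 691/4791.5 ≈ 0.1442.
%ΔP_y = (55.55 − 50.58)/[(50.58+55.55)/2] ≈ 0.0937.
E_xy = 0.1442/0.0937 ≈ 1.540.
E_xy > 0, so bus rides and subway rides are substitutes.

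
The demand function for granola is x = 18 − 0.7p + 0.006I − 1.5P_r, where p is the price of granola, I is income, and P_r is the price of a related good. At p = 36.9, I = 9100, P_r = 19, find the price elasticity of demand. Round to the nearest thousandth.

x = 18 − 0.7(36.9) + 0.006(9100) − 1.5(19) = 18 − 25.83 + 54.6 − 28.5 = 18.27.
∂x/∂p = −0.7, so E_p = (−0.7)·(36.9/18.27) ≈ -1.414.
|E_p| > 1: demand is elastic.

-1.414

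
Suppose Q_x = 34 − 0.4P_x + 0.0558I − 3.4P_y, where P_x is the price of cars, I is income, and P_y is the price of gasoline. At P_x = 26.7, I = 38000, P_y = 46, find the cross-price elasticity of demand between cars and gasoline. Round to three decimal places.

-0.079

At the given point, Q_x = 34 − 0.4(26.7) + 0.0558(38000) − 3.4(46) = 34 − 10.68 + 2120.4 − 156.4 = 1987.32.
∂Q_x/∂P_y = −3.4, so E_xy = -3.4·(46/1987.32) ≈ -0.079.
E_xy < 0: the goods are complements.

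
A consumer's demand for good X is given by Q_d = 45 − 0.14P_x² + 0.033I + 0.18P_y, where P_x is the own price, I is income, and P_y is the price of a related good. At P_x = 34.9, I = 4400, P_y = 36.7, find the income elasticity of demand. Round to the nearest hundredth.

5.52

Evaluating quantity at (P_x, I, P_y) gives Q_d = 45 − 0.14(34.9)² + 0.033(4400) + 0.18(36.7) = 45 − 170.5214 + 145.2 + 6.606 = 26.2846.
∂Q_d/∂I = +0.033, so E_I = 0.033·(4400/26.2846) ≈ 5.52.
E_I > 1: normal good (luxury).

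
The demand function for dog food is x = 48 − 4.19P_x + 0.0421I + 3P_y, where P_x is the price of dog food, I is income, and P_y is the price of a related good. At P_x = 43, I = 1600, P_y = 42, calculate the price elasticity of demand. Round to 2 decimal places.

-2.94

At the given point, x = 48 − 4.19(43) + 0.0421(1600) + 3(42) = 48 − 180.17 + 67.36 + 126 = 61.19.
∂x/∂P_x = −4.19, so E_p = (−4.19)·(43/61.19) ≈ -2.94.
|E_p| > 1: demand is elastic.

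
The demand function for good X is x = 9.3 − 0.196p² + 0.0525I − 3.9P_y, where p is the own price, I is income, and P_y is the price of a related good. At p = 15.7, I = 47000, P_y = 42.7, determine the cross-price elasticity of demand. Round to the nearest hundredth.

Evaluating quantity at (p, I, P_y) gives x = 9.3 − 0.196(15.7)² + 0.0525(47000) − 3.9(42.7) = 9.3 − 48.312 + 2467.5 − 166.53 = 2261.958.
∂x/∂P_y = −3.9, so E_xy = -3.9·(42.7/2261.958) ≈ -0.07.
E_xy < 0: the goods are complements.

-0.07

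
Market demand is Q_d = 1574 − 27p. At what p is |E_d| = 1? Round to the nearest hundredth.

For linear demand Q_d = a − bp, E = −bp/(a − bp). |E| = 1 ⇒ bp = a − bp ⇒ p = a/(2b).
p = 1574/(2·27) ≈ 29.15.

29.15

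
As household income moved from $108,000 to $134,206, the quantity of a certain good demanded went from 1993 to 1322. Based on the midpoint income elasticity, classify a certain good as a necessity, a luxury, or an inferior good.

%ΔQ = (1322 − 1993)/[(1993+1322)/2] = -671/1657.5 ≈ -0.4048.
%ΔY = (134,206 − 108,000)/[(108,000+134,206)/2] = 26206/121103 ≈ 0.2164.
E_I = %ΔQ/%ΔY ≈ -1.871.
E_I < 0: inferior good.

inferior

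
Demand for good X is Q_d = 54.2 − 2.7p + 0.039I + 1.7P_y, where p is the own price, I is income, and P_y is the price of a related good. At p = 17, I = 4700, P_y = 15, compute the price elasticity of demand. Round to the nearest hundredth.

Evaluating quantity at (p, I, P_y) gives Q_d = 54.2 − 2.7(17) + 0.039(4700) + 1.7(15) = 54.2 − 45.9 + 183.3 + 25.5 = 217.1.
∂Q_d/∂p = −2.7, so E_p = (−2.7)·(17/217.1) ≈ -0.21.
|E_p| < 1: demand is inelastic.

-0.21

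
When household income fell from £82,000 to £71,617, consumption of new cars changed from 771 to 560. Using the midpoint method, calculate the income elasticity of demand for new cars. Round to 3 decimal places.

2.345

%ΔQ = (560 − 771)/[(771+560)/2] = -211/665.5 ≈ -0.3171.
%ΔY = (71,617 − 82,000)/[(82,000+71,617)/2] = -10383/76808.5 ≈ -0.1352.
E_I = %ΔQ/%ΔY ≈ 2.345.
E_I > 1: normal good (luxury).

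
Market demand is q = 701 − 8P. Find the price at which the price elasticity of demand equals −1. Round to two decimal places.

43.81

For linear demand q = a − bP, E = −bP/(a − bP). |E| = 1 ⇒ bP = a − bP ⇒ P = a/(2b).
P = 701/(2·8) ≈ 43.81.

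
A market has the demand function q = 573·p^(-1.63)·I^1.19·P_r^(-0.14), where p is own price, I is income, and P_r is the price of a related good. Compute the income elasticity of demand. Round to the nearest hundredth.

1.19

For a Cobb–Douglas (constant-elasticity) form q = A·I^α·…, the elasticity with respect to I equals the exponent α at every point.
Here the exponent on I is 1.19, so the income elasticity of demand is 1.19.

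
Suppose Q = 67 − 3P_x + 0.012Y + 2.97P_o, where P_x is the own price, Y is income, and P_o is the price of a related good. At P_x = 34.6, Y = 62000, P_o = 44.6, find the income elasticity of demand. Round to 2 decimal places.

First evaluate Q: 67 − 3(34.6) + 0.012(62000) + 2.97(44.6) = 67 − 103.8 + 744 + 132.462 = 839.662.
∂Q/∂Y = +0.012, so E_I = 0.012·(62000/839.662) ≈ 0.89.
E_I ∈ (0,1): normal good (necessity).

0.89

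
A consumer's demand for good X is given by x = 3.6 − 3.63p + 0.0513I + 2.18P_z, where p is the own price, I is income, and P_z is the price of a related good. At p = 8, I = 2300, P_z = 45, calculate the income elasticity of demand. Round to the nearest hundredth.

0.62

Substituting, x = 3.6 − 3.63(8) + 0.0513(2300) + 2.18(45) = 3.6 − 29.04 + 117.99 + 98.1 = 190.65.
∂x/∂I = +0.0513, so E_I = 0.0513·(2300/190.65) ≈ 0.62.
E_I ∈ (0,1): normal good (necessity).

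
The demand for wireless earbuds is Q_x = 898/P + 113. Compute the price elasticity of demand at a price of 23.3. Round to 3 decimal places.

At P = 23.3, Q_x = 151.5408.
dQ_x/dP = −898/P² = −1.6541.
Point elasticity E = (dQ_x/dP)·(P/Q_x) = -1.6541 × 23.3/151.5408 ≈ -0.254.
|E| < 1, so demand is inelastic at this price.

-0.254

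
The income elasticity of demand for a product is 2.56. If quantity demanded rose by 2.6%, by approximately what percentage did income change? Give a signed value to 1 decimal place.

1.0

%ΔQ ≈ E × %ΔI ⇒ %ΔI = %ΔQ / E = (2.6%)/(2.56) ≈ 1.0%.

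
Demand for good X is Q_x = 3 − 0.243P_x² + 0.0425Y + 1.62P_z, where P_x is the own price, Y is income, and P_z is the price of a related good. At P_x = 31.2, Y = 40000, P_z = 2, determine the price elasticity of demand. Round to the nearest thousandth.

-0.322

Substituting, Q_x = 3 − 0.243(31.2)² + 0.0425(40000) + 1.62(2) = 3 − 236.5459 + 1700 + 3.24 = 1469.6941.
∂Q_x/∂P_x = −2·0.243·P_x = -15.1632, so E_p = -15.1632·(31.2/1469.6941) ≈ -0.322.
|E_p| < 1: demand is inelastic.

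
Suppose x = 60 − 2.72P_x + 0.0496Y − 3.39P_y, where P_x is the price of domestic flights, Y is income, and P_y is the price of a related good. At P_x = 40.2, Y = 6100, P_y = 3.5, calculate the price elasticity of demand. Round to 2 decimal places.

-0.45

At the given point, x = 60 − 2.72(40.2) + 0.0496(6100) − 3.39(3.5) = 60 − 109.344 + 302.56 − 11.865 = 241.351.
∂x/∂P_x = −2.72, so E_p = (−2.72)·(40.2/241.351) ≈ -0.45.
|E_p| < 1: demand is inelastic.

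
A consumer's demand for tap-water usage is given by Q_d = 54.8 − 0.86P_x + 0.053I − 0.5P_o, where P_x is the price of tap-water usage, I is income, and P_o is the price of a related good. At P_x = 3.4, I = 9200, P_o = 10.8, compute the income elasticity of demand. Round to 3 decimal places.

0.913

First evaluate Q_d: 54.8 − 0.86(3.4) + 0.053(9200) − 0.5(10.8) = 54.8 − 2.924 + 487.6 − 5.4 = 534.076.
∂Q_d/∂I = +0.053, so E_I = 0.053·(9200/534.076) ≈ 0.913.
E_I ∈ (0,1): normal good (necessity).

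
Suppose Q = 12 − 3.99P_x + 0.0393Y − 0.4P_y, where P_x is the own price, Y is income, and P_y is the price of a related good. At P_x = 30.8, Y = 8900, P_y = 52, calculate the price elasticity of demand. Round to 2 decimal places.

Evaluating quantity at (P_x, Y, P_y) gives Q = 12 − 3.99(30.8) + 0.0393(8900) − 0.4(52) = 12 − 122.892 + 349.77 − 20.8 = 218.078.
∂Q/∂P_x = −3.99, so E_p = (−3.99)·(30.8/218.078) ≈ -0.56.
|E_p| < 1: demand is inelastic.

-0.56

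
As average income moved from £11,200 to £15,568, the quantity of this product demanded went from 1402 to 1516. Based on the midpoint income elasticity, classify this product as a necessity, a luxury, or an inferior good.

%ΔQ = (1516 − 1402)/[(1402+1516)/2] = 114/1459 ≈ 0.0781.
%ΔY = (15,568 − 11,200)/[(11,200+15,568)/2] = 4368/13384 ≈ 0.3264.
E_I = %ΔQ/%ΔY ≈ 0.239.
E_I ∈ (0,1): normal good (necessity).

necessity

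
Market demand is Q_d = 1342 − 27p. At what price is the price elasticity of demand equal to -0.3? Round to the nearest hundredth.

11.47

Set −bp/(a − bp) = −0.3 ⇒ bp = 0.3(a − bp) ⇒ bp(1+0.3) = 0.3·a.
p = 0.3·1342/(27·1.3) ≈ 11.47.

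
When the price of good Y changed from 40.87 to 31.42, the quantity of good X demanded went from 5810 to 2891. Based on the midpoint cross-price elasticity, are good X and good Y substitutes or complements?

substitutes

%ΔQ_x = (2891 − 5810)/[(5810+2891)/2] = -2919/4350.5 ≈ -0.6710.
%ΔP_y = (31.42 − 40.87)/[(40.87+31.42)/2] ≈ -0.2614.
E_xy = -0.6710/-0.2614 ≈ 2.566.
E_xy > 0, so the goods are substitutes.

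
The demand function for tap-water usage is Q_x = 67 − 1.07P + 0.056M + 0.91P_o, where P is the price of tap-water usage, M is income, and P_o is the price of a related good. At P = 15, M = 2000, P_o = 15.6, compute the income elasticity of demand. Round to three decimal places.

Substituting, Q_x = 67 − 1.07(15) + 0.056(2000) + 0.91(15.6) = 67 − 16.05 + 112 + 14.196 = 177.146.
∂Q_x/∂M = +0.056, so E_I = 0.056·(2000/177.146) ≈ 0.632.
E_I ∈ (0,1): normal good (necessity).

0.632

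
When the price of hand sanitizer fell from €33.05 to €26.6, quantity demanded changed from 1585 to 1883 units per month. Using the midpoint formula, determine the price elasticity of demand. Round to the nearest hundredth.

%Δq = (1883 − 1585)/[(1585 + 1883)/2] = 298/1734 ≈ 0.1719.
%Δp = (26.6 − 33.05)/[(33.05 + 26.6)/2] = -6.45/29.825 ≈ -0.2163.
Arc elasticity E = %Δq/%Δp ≈ 0.1719/-0.2163 ≈ -0.79.
|E| < 1: demand is inelastic over this range.

-0.79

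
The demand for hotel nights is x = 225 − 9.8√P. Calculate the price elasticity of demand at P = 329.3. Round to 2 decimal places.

At P = 329.3, x = 47.1631.
dx/dP = −9.8/(2√P) = −9.8/(2·18.1466).
Point elasticity E = (dx/dP)·(P/x) = -0.27 × 329.3/47.1631 ≈ -1.89.
|E| > 1, so demand is elastic at this price.

-1.89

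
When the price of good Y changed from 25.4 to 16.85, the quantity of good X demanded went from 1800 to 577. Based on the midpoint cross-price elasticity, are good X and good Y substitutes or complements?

substitutes

%ΔQ_x = (577 − 1800)/[(1800+577)/2] = -1223/1188.5 ≈ -1.0290.
%ΔP_y = (16.85 − 25.4)/[(25.4+16.85)/2] ≈ -0.4047.
E_xy = -1.0290/-0.4047 ≈ 2.542.
E_xy > 0, so the goods are substitutes.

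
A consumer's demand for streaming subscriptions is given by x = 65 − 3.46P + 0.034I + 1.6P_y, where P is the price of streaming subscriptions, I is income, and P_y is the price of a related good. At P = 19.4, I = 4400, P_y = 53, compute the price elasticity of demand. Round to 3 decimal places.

-0.289

First evaluate x: 65 − 3.46(19.4) + 0.034(4400) + 1.6(53) = 65 − 67.124 + 149.6 + 84.8 = 232.276.
∂x/∂P = −3.46, so E_p = (−3.46)·(19.4/232.276) ≈ -0.289.
|E_p| < 1: demand is inelastic.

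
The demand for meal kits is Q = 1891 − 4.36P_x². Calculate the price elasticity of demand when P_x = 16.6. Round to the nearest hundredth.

-3.48

At P_x = 16.6, Q = 689.5584.
dQ/dP_x = −2·4.36·P_x = −144.752.
Point elasticity E = (dQ/dP_x)·(P_x/Q) = -144.752 × 16.6/689.5584 ≈ -3.48.
|E| > 1, so demand is elastic at this price.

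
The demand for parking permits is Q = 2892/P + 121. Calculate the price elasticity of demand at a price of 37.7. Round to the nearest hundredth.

-0.39

At P = 37.7, Q = 197.7109.
dQ/dP = −2892/P² = −2.0348.
Point elasticity E = (dQ/dP)·(P/Q) = -2.0348 × 37.7/197.7109 ≈ -0.39.
|E| < 1, so demand is inelastic at this price.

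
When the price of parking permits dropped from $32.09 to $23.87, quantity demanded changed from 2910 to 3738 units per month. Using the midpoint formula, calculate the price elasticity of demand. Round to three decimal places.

-0.848

%Δq = (3738 − 2910)/[(2910 + 3738)/2] = 828/3324 ≈ 0.2491.
%Δp = (23.87 − 32.09)/[(32.09 + 23.87)/2] = -8.22/27.98 ≈ -0.2938.
Arc elasticity E = %Δq/%Δp ≈ 0.2491/-0.2938 ≈ -0.848.
|E| < 1: demand is inelastic over this range.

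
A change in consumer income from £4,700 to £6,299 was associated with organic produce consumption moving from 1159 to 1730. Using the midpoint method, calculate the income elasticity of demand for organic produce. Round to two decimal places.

1.36

%ΔQ = (1730 − 1159)/[(1159+1730)/2] = 571/1444.5 ≈ 0.3953.
%ΔI = (6,299 − 4,700)/[(4,700+6,299)/2] = 1599/5499.5 ≈ 0.2908.
E_I = %ΔQ/%ΔI ≈ 1.36.
E_I > 1: normal good (luxury).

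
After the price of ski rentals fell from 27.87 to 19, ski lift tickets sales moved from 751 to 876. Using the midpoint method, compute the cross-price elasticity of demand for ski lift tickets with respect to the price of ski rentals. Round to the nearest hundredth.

%ΔQ_x = (876 − 751)/[(751+876)/2] = 125/813.5 ≈ 0.1537.
%ΔP_y = (19 − 27.87)/[(27.87+19)/2] ≈ -0.3785.
E_xy = 0.1537/-0.3785 ≈ -0.41.
E_xy < 0, so ski lift tickets and ski rentals are complements.

-0.41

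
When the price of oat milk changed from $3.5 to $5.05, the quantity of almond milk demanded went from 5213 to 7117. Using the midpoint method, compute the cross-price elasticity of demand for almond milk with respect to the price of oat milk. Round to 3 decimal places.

%ΔQ_x = (7117 − 5213)/[(5213+7117)/2] = 1904/6165 ≈ 0.3088.
%ΔP_y = (5.05 − 3.5)/[(3.5+5.05)/2] ≈ 0.3626.
E_xy = 0.3088/0.3626 ≈ 0.852.
E_xy > 0, so almond milk and oat milk are substitutes.

0.852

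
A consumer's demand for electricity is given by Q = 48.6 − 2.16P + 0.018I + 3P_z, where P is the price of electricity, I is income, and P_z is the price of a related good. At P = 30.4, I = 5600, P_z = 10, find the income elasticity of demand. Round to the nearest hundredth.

0.89

Evaluating quantity at (P, I, P_z) gives Q = 48.6 − 2.16(30.4) + 0.018(5600) + 3(10) = 48.6 − 65.664 + 100.8 + 30 = 113.736.
∂Q/∂I = +0.018, so E_I = 0.018·(5600/113.736) ≈ 0.89.
E_I ∈ (0,1): normal good (necessity).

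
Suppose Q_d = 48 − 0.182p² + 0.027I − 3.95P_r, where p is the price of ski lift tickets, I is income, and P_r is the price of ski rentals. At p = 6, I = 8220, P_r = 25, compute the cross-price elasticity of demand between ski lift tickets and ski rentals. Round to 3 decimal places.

First evaluate Q_d: 48 − 0.182(6)² + 0.027(8220) − 3.95(25) = 48 − 6.552 + 221.94 − 98.75 = 164.638.
∂Q_d/∂P_r = −3.95, so E_xy = -3.95·(25/164.638) ≈ -0.600.
E_xy < 0: the goods are complements.

-0.600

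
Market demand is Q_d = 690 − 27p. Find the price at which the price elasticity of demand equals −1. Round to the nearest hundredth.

12.78

For linear demand Q_d = a − bp, E = −bp/(a − bp). |E| = 1 ⇒ bp = a − bp ⇒ p = a/(2b).
p = 690/(2·27) ≈ 12.78.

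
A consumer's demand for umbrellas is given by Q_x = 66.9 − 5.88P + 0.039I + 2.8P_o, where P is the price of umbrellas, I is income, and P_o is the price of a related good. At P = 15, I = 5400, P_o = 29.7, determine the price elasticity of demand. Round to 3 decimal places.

At the given point, Q_x = 66.9 − 5.88(15) + 0.039(5400) + 2.8(29.7) = 66.9 − 88.2 + 210.6 + 83.16 = 272.46.
∂Q_x/∂P = −5.88, so E_p = (−5.88)·(15/272.46) ≈ -0.324.
|E_p| < 1: demand is inelastic.

-0.324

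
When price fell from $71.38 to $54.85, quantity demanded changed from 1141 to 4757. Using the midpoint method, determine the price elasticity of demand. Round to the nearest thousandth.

%Δq = (4757 − 1141)/[(1141 + 4757)/2] = 3616/2949 ≈ 1.2262.
%ΔP = (54.85 − 71.38)/[(71.38 + 54.85)/2] = -16.53/63.115 ≈ -0.2619.
Arc elasticity E = %Δq/%ΔP ≈ 1.2262/-0.2619 ≈ -4.682.
|E| > 1: demand is elastic over this range.

-4.682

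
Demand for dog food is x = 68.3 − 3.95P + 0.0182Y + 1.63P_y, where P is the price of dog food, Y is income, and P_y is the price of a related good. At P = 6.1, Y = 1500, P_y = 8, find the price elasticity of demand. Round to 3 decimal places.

At the given point, x = 68.3 − 3.95(6.1) + 0.0182(1500) + 1.63(8) = 68.3 − 24.095 + 27.3 + 13.04 = 84.545.
∂x/∂P = −3.95, so E_p = (−3.95)·(6.1/84.545) ≈ -0.285.
|E_p| < 1: demand is inelastic.

-0.285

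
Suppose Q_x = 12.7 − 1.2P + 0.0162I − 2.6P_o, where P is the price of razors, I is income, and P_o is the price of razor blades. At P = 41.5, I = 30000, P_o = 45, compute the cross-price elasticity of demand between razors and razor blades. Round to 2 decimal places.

-0.35

First evaluate Q_x: 12.7 − 1.2(41.5) + 0.0162(30000) − 2.6(45) = 12.7 − 49.8 + 486 − 117 = 331.9.
∂Q_x/∂P_o = −2.6, so E_xy = -2.6·(45/331.9) ≈ -0.35.
E_xy < 0: the goods are complements.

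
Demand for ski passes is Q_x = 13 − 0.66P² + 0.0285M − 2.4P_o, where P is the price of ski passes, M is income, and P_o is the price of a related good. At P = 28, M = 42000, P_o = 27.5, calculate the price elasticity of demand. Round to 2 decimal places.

First evaluate Q_x: 13 − 0.66(28)² + 0.0285(42000) − 2.4(27.5) = 13 − 517.44 + 1197 − 66 = 626.56.
∂Q_x/∂P = −2·0.66·P = -36.96, so E_p = -36.96·(28/626.56) ≈ -1.65.
|E_p| > 1: demand is elastic.

-1.65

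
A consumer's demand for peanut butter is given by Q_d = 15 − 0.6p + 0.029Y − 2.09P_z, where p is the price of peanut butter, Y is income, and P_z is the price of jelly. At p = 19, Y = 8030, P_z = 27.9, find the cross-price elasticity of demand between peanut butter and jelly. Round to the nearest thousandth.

-0.327

At the given point, Q_d = 15 − 0.6(19) + 0.029(8030) − 2.09(27.9) = 15 − 11.4 + 232.87 − 58.311 = 178.159.
∂Q_d/∂P_z = −2.09, so E_xy = -2.09·(27.9/178.159) ≈ -0.327.
E_xy < 0: the goods are complements.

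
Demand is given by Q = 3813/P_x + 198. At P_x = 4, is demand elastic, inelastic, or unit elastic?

inelastic

At P_x = 4, Q = 1151.25.
dQ/dP_x = −3813/P_x² = −238.3125.
Point elasticity E = (dQ/dP_x)·(P_x/Q) = -238.3125 × 4/1151.25 ≈ -0.828.
|E| ≈ 0.828 < 1, so demand is inelastic.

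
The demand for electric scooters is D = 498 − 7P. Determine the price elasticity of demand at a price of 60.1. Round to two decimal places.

-5.44

At P = 60.1, D = 77.3.
dD/dP = −7.
Point elasticity E = (dD/dP)·(P/D) = -7 × 60.1/77.3 ≈ -5.44.
|E| > 1, so demand is elastic at this price.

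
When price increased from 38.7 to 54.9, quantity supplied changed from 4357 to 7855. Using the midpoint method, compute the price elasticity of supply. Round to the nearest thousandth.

%ΔQ = (7855 − 4357)/[(4357 + 7855)/2] = 3498/6106 ≈ 0.5729.
%ΔP = (54.9 − 38.7)/[(38.7 + 54.9)/2] = 16.2/46.8 ≈ 0.3462.
Arc elasticity E = %ΔQ/%ΔP ≈ 0.5729/0.3462 ≈ 1.655.
|E| > 1: supply is elastic over this range.

1.655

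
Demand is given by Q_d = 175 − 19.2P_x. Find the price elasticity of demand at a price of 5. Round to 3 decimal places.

-1.215

At P_x = 5, Q_d = 79.
dQ_d/dP_x = −19.2.
Point elasticity E = (dQ_d/dP_x)·(P_x/Q_d) = -19.2 × 5/79 ≈ -1.215.
|E| > 1, so demand is elastic at this price.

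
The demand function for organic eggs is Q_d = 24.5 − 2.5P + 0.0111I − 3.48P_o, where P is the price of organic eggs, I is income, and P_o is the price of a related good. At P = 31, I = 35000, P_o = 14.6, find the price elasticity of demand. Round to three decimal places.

-0.272

At the given point, Q_d = 24.5 − 2.5(31) + 0.0111(35000) − 3.48(14.6) = 24.5 − 77.5 + 388.5 − 50.808 = 284.692.
∂Q_d/∂P = −2.5, so E_p = (−2.5)·(31/284.692) ≈ -0.272.
|E_p| < 1: demand is inelastic.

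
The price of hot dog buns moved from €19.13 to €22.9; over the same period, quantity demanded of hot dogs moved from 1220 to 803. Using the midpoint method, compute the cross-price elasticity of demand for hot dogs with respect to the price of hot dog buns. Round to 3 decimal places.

-2.298

%ΔQ_x = (803 − 1220)/[(1220+803)/2] = -417/1011.5 ≈ -0.4123.
%ΔP_y = (22.9 − 19.13)/[(19.13+22.9)/2] ≈ 0.1794.
E_xy = -0.4123/0.1794 ≈ -2.298.
E_xy < 0, so hot dogs and hot dog buns are complements.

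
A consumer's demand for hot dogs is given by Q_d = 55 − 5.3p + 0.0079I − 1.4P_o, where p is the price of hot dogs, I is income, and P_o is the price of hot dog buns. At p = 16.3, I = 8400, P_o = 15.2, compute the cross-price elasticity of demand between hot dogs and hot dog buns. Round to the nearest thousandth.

-1.554

At the given point, Q_d = 55 − 5.3(16.3) + 0.0079(8400) − 1.4(15.2) = 55 − 86.39 + 66.36 − 21.28 = 13.69.
∂Q_d/∂P_o = −1.4, so E_xy = -1.4·(15.2/13.69) ≈ -1.554.
E_xy < 0: the goods are complements.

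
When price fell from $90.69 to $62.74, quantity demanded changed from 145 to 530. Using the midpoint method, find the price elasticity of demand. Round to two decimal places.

%ΔQ = (530 − 145)/[(145 + 530)/2] = 385/337.5 ≈ 1.1407.
%ΔP = (62.74 − 90.69)/[(90.69 + 62.74)/2] = -27.95/76.715 ≈ -0.3643.
Arc elasticity E = %ΔQ/%ΔP ≈ 1.1407/-0.3643 ≈ -3.13.
|E| > 1: demand is elastic over this range.

-3.13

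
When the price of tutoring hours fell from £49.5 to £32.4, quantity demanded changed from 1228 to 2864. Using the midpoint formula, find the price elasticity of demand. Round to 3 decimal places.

-1.915

%Δq = (2864 − 1228)/[(1228 + 2864)/2] = 1636/2046 ≈ 0.7996.
%Δp = (32.4 − 49.5)/[(49.5 + 32.4)/2] = -17.1/40.95 ≈ -0.4176.
Arc elasticity E = %Δq/%Δp ≈ 0.7996/-0.4176 ≈ -1.915.
|E| > 1: demand is elastic over this range.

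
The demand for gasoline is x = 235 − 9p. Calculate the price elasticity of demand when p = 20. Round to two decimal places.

-3.27

At p = 20, x = 55.
dx/dp = −9.
Point elasticity E = (dx/dp)·(p/x) = -9 × 20/55 ≈ -3.27.
|E| > 1, so demand is elastic at this price.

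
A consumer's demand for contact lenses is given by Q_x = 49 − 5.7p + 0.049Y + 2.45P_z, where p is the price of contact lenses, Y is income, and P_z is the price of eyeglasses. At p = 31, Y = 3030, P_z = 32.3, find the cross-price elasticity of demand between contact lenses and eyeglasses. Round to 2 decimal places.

Q_x = 49 − 5.7(31) + 0.049(3030) + 2.45(32.3) = 49 − 176.7 + 148.47 + 79.135 = 99.905.
∂Q_x/∂P_z = +2.45, so E_xy = 2.45·(32.3/99.905) ≈ 0.79.
E_xy > 0: the goods are substitutes.

0.79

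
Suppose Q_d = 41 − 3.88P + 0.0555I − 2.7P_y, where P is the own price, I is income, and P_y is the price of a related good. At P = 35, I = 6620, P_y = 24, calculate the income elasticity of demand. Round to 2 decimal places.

1.77

Substituting, Q_d = 41 − 3.88(35) + 0.0555(6620) − 2.7(24) = 41 − 135.8 + 367.41 − 64.8 = 207.81.
∂Q_d/∂I = +0.0555, so E_I = 0.0555·(6620/207.81) ≈ 1.77.
E_I > 1: normal good (luxury).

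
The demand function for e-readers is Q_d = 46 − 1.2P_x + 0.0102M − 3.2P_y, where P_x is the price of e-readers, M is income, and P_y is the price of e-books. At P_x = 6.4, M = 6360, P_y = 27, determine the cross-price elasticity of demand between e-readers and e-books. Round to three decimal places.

-5.145

Q_d = 46 − 1.2(6.4) + 0.0102(6360) − 3.2(27) = 46 − 7.68 + 64.872 − 86.4 = 16.792.
∂Q_d/∂P_y = −3.2, so E_xy = -3.2·(27/16.792) ≈ -5.145.
E_xy < 0: the goods are complements.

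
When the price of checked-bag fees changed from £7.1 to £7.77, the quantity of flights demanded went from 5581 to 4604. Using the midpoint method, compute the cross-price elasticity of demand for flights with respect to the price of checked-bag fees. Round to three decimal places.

%ΔQ_x = (4604 − 5581)/[(5581+4604)/2] = -977/5092.5 ≈ -0.1919.
%ΔP_y = (7.77 − 7.1)/[(7.1+7.77)/2] ≈ 0.0901.
E_xy = -0.1919/0.0901 ≈ -2.129.
E_xy < 0, so flights and checked-bag fees are complements.

-2.129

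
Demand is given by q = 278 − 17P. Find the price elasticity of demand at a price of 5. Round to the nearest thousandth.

-0.440

At P = 5, q = 193.
dq/dP = −17.
Point elasticity E = (dq/dP)·(P/q) = -17 × 5/193 ≈ -0.440.
|E| < 1, so demand is inelastic at this price.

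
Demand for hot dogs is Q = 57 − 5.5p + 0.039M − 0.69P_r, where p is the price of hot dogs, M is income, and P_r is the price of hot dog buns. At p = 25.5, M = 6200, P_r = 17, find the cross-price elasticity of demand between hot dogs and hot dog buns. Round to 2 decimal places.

At the given point, Q = 57 − 5.5(25.5) + 0.039(6200) − 0.69(17) = 57 − 140.25 + 241.8 − 11.73 = 146.82.
∂Q/∂P_r = −0.69, so E_xy = -0.69·(17/146.82) ≈ -0.08.
E_xy < 0: the goods are complements.

-0.08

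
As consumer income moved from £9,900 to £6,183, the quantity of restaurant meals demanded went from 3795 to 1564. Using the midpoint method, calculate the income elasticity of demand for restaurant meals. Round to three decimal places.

%ΔQ = (1564 − 3795)/[(3795+1564)/2] = -2231/2679.5 ≈ -0.8326.
%ΔI = (6,183 − 9,900)/[(9,900+6,183)/2] = -3717/8041.5 ≈ -0.4622.
E_I = %ΔQ/%ΔI ≈ 1.801.
E_I > 1: normal good (luxury).

1.801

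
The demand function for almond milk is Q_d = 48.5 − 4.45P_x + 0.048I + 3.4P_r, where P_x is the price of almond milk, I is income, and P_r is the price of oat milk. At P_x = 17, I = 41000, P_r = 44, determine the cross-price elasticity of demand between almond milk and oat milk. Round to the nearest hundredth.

Substituting, Q_d = 48.5 − 4.45(17) + 0.048(41000) + 3.4(44) = 48.5 − 75.65 + 1968 + 149.6 = 2090.45.
∂Q_d/∂P_r = +3.4, so E_xy = 3.4·(44/2090.45) ≈ 0.07.
E_xy > 0: the goods are substitutes.

0.07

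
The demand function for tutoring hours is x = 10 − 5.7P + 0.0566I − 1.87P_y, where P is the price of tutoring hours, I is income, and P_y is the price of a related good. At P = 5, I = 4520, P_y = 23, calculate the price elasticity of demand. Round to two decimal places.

-0.15

At the given point, x = 10 − 5.7(5) + 0.0566(4520) − 1.87(23) = 10 − 28.5 + 255.832 − 43.01 = 194.322.
∂x/∂P = −5.7, so E_p = (−5.7)·(5/194.322) ≈ -0.15.
|E_p| < 1: demand is inelastic.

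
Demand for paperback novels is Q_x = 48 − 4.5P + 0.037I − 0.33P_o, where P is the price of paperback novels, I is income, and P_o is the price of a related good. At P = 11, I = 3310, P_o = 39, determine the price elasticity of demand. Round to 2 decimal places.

Q_x = 48 − 4.5(11) + 0.037(3310) − 0.33(39) = 48 − 49.5 + 122.47 − 12.87 = 108.1.
∂Q_x/∂P = −4.5, so E_p = (−4.5)·(11/108.1) ≈ -0.46.
|E_p| < 1: demand is inelastic.

-0.46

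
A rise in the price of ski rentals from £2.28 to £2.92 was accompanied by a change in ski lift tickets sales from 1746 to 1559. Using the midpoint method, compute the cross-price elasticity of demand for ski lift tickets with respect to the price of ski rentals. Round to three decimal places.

-0.460

%ΔQ_x = (1559 − 1746)/[(1746+1559)/2] = -187/1652.5 ≈ -0.1132.
%ΔP_y = (2.92 − 2.28)/[(2.28+2.92)/2] ≈ 0.2462.
E_xy = -0.1132/0.2462 ≈ -0.460.
E_xy < 0, so ski lift tickets and ski rentals are complements.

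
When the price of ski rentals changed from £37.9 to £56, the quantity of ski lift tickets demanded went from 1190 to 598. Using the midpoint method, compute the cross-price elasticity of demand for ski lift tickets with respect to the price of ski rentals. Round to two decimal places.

-1.72

%ΔQ_x = (598 − 1190)/[(1190+598)/2] = -592/894 ≈ -0.6622.
%ΔP_y = (56 − 37.9)/[(37.9+56)/2] ≈ 0.3855.
E_xy = -0.6622/0.3855 ≈ -1.72.
E_xy < 0, so ski lift tickets and ski rentals are complements.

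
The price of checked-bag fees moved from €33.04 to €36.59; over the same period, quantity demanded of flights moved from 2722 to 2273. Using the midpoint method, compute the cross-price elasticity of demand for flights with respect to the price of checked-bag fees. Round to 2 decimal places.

%ΔQ_x = (2273 − 2722)/[(2722+2273)/2] = -449/2497.5 ≈ -0.1798.
%ΔP_y = (36.59 − 33.04)/[(33.04+36.59)/2] ≈ 0.1020.
E_xy = -0.1798/0.1020 ≈ -1.76.
E_xy < 0, so flights and checked-bag fees are complements.

-1.76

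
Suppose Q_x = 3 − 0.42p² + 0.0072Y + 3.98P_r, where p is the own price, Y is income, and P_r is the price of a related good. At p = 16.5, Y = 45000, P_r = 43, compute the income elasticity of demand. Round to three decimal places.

Q_x = 3 − 0.42(16.5)² + 0.0072(45000) + 3.98(43) = 3 − 114.345 + 324 + 171.14 = 383.795.
∂Q_x/∂Y = +0.0072, so E_I = 0.0072·(45000/383.795) ≈ 0.844.
E_I ∈ (0,1): normal good (necessity).

0.844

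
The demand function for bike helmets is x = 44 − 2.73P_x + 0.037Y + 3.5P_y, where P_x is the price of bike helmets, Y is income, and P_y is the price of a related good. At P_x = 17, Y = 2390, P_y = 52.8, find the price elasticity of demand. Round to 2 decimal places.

-0.17

First evaluate x: 44 − 2.73(17) + 0.037(2390) + 3.5(52.8) = 44 − 46.41 + 88.43 + 184.8 = 270.82.
∂x/∂P_x = −2.73, so E_p = (−2.73)·(17/270.82) ≈ -0.17.
|E_p| < 1: demand is inelastic.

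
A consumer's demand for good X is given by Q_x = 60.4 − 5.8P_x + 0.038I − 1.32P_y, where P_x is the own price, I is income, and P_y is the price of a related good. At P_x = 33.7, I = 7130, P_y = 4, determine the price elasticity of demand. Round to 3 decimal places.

-1.497

Substituting, Q_x = 60.4 − 5.8(33.7) + 0.038(7130) − 1.32(4) = 60.4 − 195.46 + 270.94 − 5.28 = 130.6.
∂Q_x/∂P_x = −5.8, so E_p = (−5.8)·(33.7/130.6) ≈ -1.497.
|E_p| > 1: demand is elastic.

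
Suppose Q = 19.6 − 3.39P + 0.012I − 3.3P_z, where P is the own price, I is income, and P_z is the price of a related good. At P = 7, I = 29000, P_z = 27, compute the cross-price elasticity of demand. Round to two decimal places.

-0.35

Evaluating quantity at (P, I, P_z) gives Q = 19.6 − 3.39(7) + 0.012(29000) − 3.3(27) = 19.6 − 23.73 + 348 − 89.1 = 254.77.
∂Q/∂P_z = −3.3, so E_xy = -3.3·(27/254.77) ≈ -0.35.
E_xy < 0: the goods are complements.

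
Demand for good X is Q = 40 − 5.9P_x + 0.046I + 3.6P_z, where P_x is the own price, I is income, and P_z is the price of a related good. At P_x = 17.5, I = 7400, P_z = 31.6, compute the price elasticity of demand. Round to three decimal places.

-0.264

Evaluating quantity at (P_x, I, P_z) gives Q = 40 − 5.9(17.5) + 0.046(7400) + 3.6(31.6) = 40 − 103.25 + 340.4 + 113.76 = 390.91.
∂Q/∂P_x = −5.9, so E_p = (−5.9)·(17.5/390.91) ≈ -0.264.
|E_p| < 1: demand is inelastic.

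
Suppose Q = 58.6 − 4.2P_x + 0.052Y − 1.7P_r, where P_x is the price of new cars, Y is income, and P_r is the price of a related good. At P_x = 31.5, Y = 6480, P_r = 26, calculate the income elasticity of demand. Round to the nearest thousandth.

First evaluate Q: 58.6 − 4.2(31.5) + 0.052(6480) − 1.7(26) = 58.6 − 132.3 + 336.96 − 44.2 = 219.06.
∂Q/∂Y = +0.052, so E_I = 0.052·(6480/219.06) ≈ 1.538.
E_I > 1: normal good (luxury).

1.538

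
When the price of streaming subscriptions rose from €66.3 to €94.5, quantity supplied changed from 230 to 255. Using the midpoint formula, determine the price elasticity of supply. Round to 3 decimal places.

%Δq = (255 − 230)/[(230 + 255)/2] = 25/242.5 ≈ 0.1031.
%Δp = (94.5 − 66.3)/[(66.3 + 94.5)/2] = 28.2/80.4 ≈ 0.3507.
Arc elasticity E = %Δq/%Δp ≈ 0.1031/0.3507 ≈ 0.294.
|E| < 1: supply is inelastic over this range.

0.294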